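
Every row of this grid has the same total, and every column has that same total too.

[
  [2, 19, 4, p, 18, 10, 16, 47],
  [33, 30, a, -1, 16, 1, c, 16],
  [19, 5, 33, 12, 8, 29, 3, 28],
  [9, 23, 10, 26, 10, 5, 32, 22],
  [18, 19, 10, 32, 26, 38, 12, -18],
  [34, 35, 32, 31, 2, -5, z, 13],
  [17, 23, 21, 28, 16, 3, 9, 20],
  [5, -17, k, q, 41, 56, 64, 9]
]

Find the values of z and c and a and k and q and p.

z = -5, c = 6, a = 36, k = -9, q = -12, p = 21

Rows 3 and 4 both sum to 137, so that's the common total.
Row 1: 2 + 19 + 4 + 18 + 10 + 16 + 47 = 116, so its missing entry is 137 − 116 = 21.
Column 4: 21 − 1 + 12 + 26 + 32 + 31 + 28 = 149, so its missing entry is 137 − 149 = -12.
Row 6: 34 + 35 + 32 + 31 + 2 − 5 + 13 = 142, so its missing entry is 137 − 142 = -5.
Row 8: 5 − 17 − 12 + 41 + 56 + 64 + 9 = 146, so its missing entry is 137 − 146 = -9.
Column 3: 4 + 33 + 10 + 10 + 32 + 21 − 9 = 101, so its missing entry is 137 − 101 = 36.
Row 2: 33 + 30 + 36 − 1 + 16 + 1 + 16 = 131, so its missing entry is 137 − 131 = 6.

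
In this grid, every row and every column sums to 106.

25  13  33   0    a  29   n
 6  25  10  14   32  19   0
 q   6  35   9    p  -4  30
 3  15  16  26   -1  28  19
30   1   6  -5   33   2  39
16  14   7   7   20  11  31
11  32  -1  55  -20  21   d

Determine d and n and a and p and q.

The known cells in column 1 total 91, leaving 106 − 91 = 15 for the blank.
The known cells in row 3 total 91, leaving 106 − 91 = 15 for the blank.
The known cells in column 5 total 79, leaving 106 − 79 = 27 for the blank.
The known cells in row 1 total 127, leaving 106 − 127 = -21 for the blank.
The known cells in row 7 total 98, leaving 106 − 98 = 8 for the blank.

d = 8, n = -21, a = 27, p = 15, q = 15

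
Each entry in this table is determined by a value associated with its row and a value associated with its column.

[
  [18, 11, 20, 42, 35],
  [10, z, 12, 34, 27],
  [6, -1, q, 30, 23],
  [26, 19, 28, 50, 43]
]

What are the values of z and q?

The difference between any two rows is the same in every column — this is an addition table with the headers hidden.
Row 2 minus row 1 is 34 − 42 = -8, so its entry in column 2 is 11 + (-8) = 3.
Row 3 minus row 1 is 30 − 42 = -12, so its entry in column 3 is 20 + (-12) = 8.

z = 3, q = 8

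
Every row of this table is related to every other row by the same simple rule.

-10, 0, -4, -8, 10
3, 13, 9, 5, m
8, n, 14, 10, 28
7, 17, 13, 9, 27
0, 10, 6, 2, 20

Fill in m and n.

The difference between any two rows is the same in every column — this is an addition table with the headers hidden.
Row 2 minus row 1 is 9 − (-4) = 13, so its entry in column 5 is 10 + 13 = 23.
Row 3 minus row 1 is 14 − (-4) = 18, so its entry in column 2 is 0 + 18 = 18.

m = 23, n = 18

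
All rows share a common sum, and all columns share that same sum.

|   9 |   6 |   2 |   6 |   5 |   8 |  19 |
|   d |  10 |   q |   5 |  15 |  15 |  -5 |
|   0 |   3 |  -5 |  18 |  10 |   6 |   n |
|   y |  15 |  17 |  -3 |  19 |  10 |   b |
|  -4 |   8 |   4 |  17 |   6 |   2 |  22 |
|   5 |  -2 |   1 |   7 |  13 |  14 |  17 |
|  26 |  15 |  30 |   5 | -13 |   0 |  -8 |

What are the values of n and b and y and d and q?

n = 23, b = -13, y = 10, d = 9, q = 6

Rows 1 and 5 both sum to 55, so that's the common total.
The known cells in column 3 total 49, leaving 55 − 49 = 6 for the blank.
The known cells in row 3 total 32, leaving 55 − 32 = 23 for the blank.
The known cells in column 7 total 68, leaving 55 − 68 = -13 for the blank.
The known cells in row 4 total 45, leaving 55 − 45 = 10 for the blank.
The known cells in row 2 total 46, leaving 55 − 46 = 9 for the blank.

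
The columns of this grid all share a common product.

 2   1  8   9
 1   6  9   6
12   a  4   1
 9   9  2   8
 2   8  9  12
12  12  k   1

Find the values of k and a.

k = 1, a = 1

Columns 1 and 4 each multiply to 5184, so every column has product 5184.
Column 3: 8×9×4×2×9 = 5184, so the missing entry is 5184 ÷ 5184 = 1.
Column 2: 1×6×9×8×12 = 5184, so the missing entry is 5184 ÷ 5184 = 1.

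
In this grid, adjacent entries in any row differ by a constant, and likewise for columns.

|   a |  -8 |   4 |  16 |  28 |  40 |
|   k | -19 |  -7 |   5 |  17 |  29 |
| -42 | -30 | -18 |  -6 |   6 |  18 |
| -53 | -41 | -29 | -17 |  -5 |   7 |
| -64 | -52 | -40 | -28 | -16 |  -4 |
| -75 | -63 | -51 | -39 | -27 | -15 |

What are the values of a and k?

a = -20, k = -31

Along each row the entries change by 12 per step; down each column they change by -11.
Row 1: from -8 at column 2, stepping by 12 to column 1 gives -20.
Row 2: from -19 at column 2, stepping by 12 to column 1 gives -31.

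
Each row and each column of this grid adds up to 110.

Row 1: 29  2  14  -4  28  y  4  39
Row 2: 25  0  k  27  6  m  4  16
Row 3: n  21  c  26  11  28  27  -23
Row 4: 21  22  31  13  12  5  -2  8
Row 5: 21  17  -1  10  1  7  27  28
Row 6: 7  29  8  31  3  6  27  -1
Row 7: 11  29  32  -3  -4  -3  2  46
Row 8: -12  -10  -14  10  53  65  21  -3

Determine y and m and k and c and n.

Column 1 has 29 + 25 + 21 + 21 + 7 + 11 − 12 = 102; the blank must be 110 − 102 = 8.
Row 1 has 29 + 2 + 14 − 4 + 28 + 4 + 39 = 112; the blank must be 110 − 112 = -2.
Column 6 has -2 + 28 + 5 + 7 + 6 − 3 + 65 = 106; the blank must be 110 − 106 = 4.
Row 2 has 25 + 0 + 27 + 6 + 4 + 4 + 16 = 82; the blank must be 110 − 82 = 28.
Row 3 has 8 + 21 + 26 + 11 + 28 + 27 − 23 = 98; the blank must be 110 − 98 = 12.

y = -2, m = 4, k = 28, c = 12, n = 8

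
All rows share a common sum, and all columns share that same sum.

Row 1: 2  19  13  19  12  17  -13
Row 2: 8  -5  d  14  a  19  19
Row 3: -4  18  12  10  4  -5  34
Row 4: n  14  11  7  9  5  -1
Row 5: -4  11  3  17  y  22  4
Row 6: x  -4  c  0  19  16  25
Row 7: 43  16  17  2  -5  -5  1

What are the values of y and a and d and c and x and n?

y = 16, a = 14, d = 0, c = 13, x = 0, n = 24

Rows 1 and 3 both sum to 69, so that's the common total.
Row 5 has -4 + 11 + 3 + 17 + 22 + 4 = 53; the blank must be 69 − 53 = 16.
Column 5 has 12 + 4 + 9 + 16 + 19 − 5 = 55; the blank must be 69 − 55 = 14.
Row 2 has 8 − 5 + 14 + 14 + 19 + 19 = 69; the blank must be 69 − 69 = 0.
Row 4 has 14 + 11 + 7 + 9 + 5 − 1 = 45; the blank must be 69 − 45 = 24.
Column 1 has 2 + 8 − 4 + 24 − 4 + 43 = 69; the blank must be 69 − 69 = 0.
Row 6 has 0 − 4 + 0 + 19 + 16 + 25 = 56; the blank must be 69 − 56 = 13.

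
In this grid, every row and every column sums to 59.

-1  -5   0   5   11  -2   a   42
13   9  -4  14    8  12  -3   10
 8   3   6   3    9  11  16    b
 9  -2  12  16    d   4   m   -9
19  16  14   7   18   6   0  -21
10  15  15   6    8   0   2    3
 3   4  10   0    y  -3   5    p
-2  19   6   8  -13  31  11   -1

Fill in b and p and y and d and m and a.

b = 3, p = 32, y = 8, d = 10, m = 19, a = 9

Row 3: 8 + 3 + 6 + 3 + 9 + 11 + 16 = 56, so its missing entry is 59 − 56 = 3.
Row 1: -1 − 5 + 0 + 5 + 11 − 2 + 42 = 50, so its missing entry is 59 − 50 = 9.
Column 8: 42 + 10 + 3 − 9 − 21 + 3 − 1 = 27, so its missing entry is 59 − 27 = 32.
Row 7: 3 + 4 + 10 + 0 − 3 + 5 + 32 = 51, so its missing entry is 59 − 51 = 8.
Column 5: 11 + 8 + 9 + 18 + 8 + 8 − 13 = 49, so its missing entry is 59 − 49 = 10.
Row 4: 9 − 2 + 12 + 16 + 10 + 4 − 9 = 40, so its missing entry is 59 − 40 = 19.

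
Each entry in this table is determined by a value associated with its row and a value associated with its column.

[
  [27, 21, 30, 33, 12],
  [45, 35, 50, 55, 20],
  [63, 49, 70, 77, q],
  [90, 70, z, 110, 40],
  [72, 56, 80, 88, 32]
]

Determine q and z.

q = 28, z = 100

Each row is a constant multiple of every other row — this is a multiplication table with the headers hidden.
Row 3 is 49/21 = 7/3 times row 1, so its entry in column 5 is 12 × 7/3 = 28.
Row 4 is 70/21 = 10/3 times row 1, so its entry in column 3 is 30 × 10/3 = 100.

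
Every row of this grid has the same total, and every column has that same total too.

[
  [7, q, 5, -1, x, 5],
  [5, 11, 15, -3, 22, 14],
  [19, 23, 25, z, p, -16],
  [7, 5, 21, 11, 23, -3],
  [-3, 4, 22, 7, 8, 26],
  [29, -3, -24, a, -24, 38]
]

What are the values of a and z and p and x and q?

Rows 2 and 4 both sum to 64, so that's the common total.
Column 2: 11 + 23 + 5 + 4 − 3 = 40, so its missing entry is 64 − 40 = 24.
Row 1: 7 + 24 + 5 − 1 + 5 = 40, so its missing entry is 64 − 40 = 24.
Column 5: 24 + 22 + 23 + 8 − 24 = 53, so its missing entry is 64 − 53 = 11.
Row 3: 19 + 23 + 25 + 11 − 16 = 62, so its missing entry is 64 − 62 = 2.
Row 6: 29 − 3 − 24 − 24 + 38 = 16, so its missing entry is 64 − 16 = 48.

a = 48, z = 2, p = 11, x = 24, q = 24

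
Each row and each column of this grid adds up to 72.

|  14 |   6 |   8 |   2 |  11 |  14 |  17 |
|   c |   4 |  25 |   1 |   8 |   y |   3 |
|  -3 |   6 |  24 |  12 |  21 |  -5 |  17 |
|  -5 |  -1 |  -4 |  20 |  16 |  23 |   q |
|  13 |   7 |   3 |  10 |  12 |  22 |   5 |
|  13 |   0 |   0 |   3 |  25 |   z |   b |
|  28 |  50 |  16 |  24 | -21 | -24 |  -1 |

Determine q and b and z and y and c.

Row 4: -5 − 1 − 4 + 20 + 16 + 23 = 49, so its missing entry is 72 − 49 = 23.
Column 7: 17 + 3 + 17 + 23 + 5 − 1 = 64, so its missing entry is 72 − 64 = 8.
Row 6: 13 + 0 + 0 + 3 + 25 + 8 = 49, so its missing entry is 72 − 49 = 23.
Column 6: 14 − 5 + 23 + 22 + 23 − 24 = 53, so its missing entry is 72 − 53 = 19.
Row 2: 4 + 25 + 1 + 8 + 19 + 3 = 60, so its missing entry is 72 − 60 = 12.

q = 23, b = 8, z = 23, y = 19, c = 12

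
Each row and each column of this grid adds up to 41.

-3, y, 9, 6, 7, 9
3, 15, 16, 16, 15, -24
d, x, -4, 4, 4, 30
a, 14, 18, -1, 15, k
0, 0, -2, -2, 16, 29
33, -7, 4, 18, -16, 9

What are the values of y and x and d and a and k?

y = 13, x = 6, d = 1, a = 7, k = -12

Row 1: -3 + 9 + 6 + 7 + 9 = 28, so its missing entry is 41 − 28 = 13.
Column 2: 13 + 15 + 14 + 0 − 7 = 35, so its missing entry is 41 − 35 = 6.
Row 3: 6 − 4 + 4 + 4 + 30 = 40, so its missing entry is 41 − 40 = 1.
Column 1: -3 + 3 + 1 + 0 + 33 = 34, so its missing entry is 41 − 34 = 7.
Row 4: 7 + 14 + 18 − 1 + 15 = 53, so its missing entry is 41 − 53 = -12.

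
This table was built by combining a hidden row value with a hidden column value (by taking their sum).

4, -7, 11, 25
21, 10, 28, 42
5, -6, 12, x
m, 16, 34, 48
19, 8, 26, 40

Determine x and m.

The difference between any two rows is the same in every column — this is an addition table with the headers hidden.
Row 3 minus row 1 is -6 − (-7) = 1, so its entry in column 4 is 25 + 1 = 26.
Row 4 minus row 1 is 16 − (-7) = 23, so its entry in column 1 is 4 + 23 = 27.

x = 26, m = 27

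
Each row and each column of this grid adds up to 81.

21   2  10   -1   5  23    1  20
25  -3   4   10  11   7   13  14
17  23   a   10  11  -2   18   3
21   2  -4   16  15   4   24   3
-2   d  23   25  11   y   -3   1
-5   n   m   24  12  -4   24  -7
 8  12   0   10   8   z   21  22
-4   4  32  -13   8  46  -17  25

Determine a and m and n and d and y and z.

Row 7: 8 + 12 + 0 + 10 + 8 + 21 + 22 = 81, so its missing entry is 81 − 81 = 0.
Column 6: 23 + 7 − 2 + 4 − 4 + 0 + 46 = 74, so its missing entry is 81 − 74 = 7.
Row 3: 17 + 23 + 10 + 11 − 2 + 18 + 3 = 80, so its missing entry is 81 − 80 = 1.
Row 5: -2 + 23 + 25 + 11 + 7 − 3 + 1 = 62, so its missing entry is 81 − 62 = 19.
Column 2: 2 − 3 + 23 + 2 + 19 + 12 + 4 = 59, so its missing entry is 81 − 59 = 22.
Row 6: -5 + 22 + 24 + 12 − 4 + 24 − 7 = 66, so its missing entry is 81 − 66 = 15.

a = 1, m = 15, n = 22, d = 19, y = 7, z = 0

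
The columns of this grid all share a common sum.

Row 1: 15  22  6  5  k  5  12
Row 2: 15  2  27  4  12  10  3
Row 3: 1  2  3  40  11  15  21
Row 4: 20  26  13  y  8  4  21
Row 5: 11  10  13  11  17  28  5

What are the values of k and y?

k = 14, y = 2

The complete columns each total 62.
Column 5 is missing 62 − 48 = 14 (since 12 + 11 + 8 + 17 = 48).
Column 4 is missing 62 − 60 = 2 (since 5 + 4 + 40 + 11 = 60).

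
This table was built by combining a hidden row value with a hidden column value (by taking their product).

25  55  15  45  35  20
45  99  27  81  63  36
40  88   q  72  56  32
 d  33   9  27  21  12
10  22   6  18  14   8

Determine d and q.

Each row is a constant multiple of every other row — this is a multiplication table with the headers hidden.
Row 4 is 27/45 = 3/5 times row 1, so its entry in column 1 is 25 × 3/5 = 15.
Row 3 is 72/45 = 8/5 times row 1, so its entry in column 3 is 15 × 8/5 = 24.

d = 15, q = 24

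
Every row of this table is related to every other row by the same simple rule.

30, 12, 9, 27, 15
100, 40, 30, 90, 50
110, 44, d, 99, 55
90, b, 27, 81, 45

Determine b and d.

b = 36, d = 33

Each row is a constant multiple of every other row — this is a multiplication table with the headers hidden.
Row 4 is 45/15 = 3/1 times row 1, so its entry in column 2 is 12 × 3/1 = 36.
Row 3 is 55/15 = 11/3 times row 1, so its entry in column 3 is 9 × 11/3 = 33.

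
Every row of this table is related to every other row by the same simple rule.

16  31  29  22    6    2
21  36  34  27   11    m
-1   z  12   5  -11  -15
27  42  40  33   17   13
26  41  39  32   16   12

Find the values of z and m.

The difference between any two rows is the same in every column — this is an addition table with the headers hidden.
Row 3 minus row 1 is 12 − 29 = -17, so its entry in column 2 is 31 + (-17) = 14.
Row 2 minus row 1 is 34 − 29 = 5, so its entry in column 6 is 2 + 5 = 7.

z = 14, m = 7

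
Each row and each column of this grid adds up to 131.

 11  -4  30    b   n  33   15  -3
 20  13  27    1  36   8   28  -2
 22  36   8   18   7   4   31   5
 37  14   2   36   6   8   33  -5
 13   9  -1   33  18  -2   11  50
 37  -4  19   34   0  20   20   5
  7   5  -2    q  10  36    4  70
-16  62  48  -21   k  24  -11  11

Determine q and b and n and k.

q = 1, b = 29, n = 20, k = 34

Row 8: -16 + 62 + 48 − 21 + 24 − 11 + 11 = 97, so its missing entry is 131 − 97 = 34.
Row 7: 7 + 5 − 2 + 10 + 36 + 4 + 70 = 130, so its missing entry is 131 − 130 = 1.
Column 5: 36 + 7 + 6 + 18 + 0 + 10 + 34 = 111, so its missing entry is 131 − 111 = 20.
Row 1: 11 − 4 + 30 + 20 + 33 + 15 − 3 = 102, so its missing entry is 131 − 102 = 29.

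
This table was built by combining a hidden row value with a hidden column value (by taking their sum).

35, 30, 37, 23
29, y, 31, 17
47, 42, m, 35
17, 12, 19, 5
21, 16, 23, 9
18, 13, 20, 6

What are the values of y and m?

y = 24, m = 49

The difference between any two rows is the same in every column — this is an addition table with the headers hidden.
Row 2 minus row 1 is 17 − 23 = -6, so its entry in column 2 is 30 + (-6) = 24.
Row 3 minus row 1 is 35 − 23 = 12, so its entry in column 3 is 37 + 12 = 49.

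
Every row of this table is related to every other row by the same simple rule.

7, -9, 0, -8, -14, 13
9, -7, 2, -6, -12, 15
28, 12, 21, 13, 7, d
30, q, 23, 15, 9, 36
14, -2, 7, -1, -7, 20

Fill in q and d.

The difference between any two rows is the same in every column — this is an addition table with the headers hidden.
Row 4 minus row 1 is 9 − (-14) = 23, so its entry in column 2 is -9 + 23 = 14.
Row 3 minus row 1 is 7 − (-14) = 21, so its entry in column 6 is 13 + 21 = 34.

q = 14, d = 34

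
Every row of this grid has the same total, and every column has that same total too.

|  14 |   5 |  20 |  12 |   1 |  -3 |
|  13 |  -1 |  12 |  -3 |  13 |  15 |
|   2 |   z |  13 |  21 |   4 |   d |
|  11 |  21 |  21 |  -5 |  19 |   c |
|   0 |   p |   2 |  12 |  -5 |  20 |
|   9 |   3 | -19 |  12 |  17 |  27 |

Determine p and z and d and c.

Rows 1 and 2 both sum to 49, so that's the common total.
The known cells in row 5 total 29, leaving 49 − 29 = 20 for the blank.
The known cells in column 2 total 48, leaving 49 − 48 = 1 for the blank.
The known cells in row 3 total 41, leaving 49 − 41 = 8 for the blank.
The known cells in row 4 total 67, leaving 49 − 67 = -18 for the blank.

p = 20, z = 1, d = 8, c = -18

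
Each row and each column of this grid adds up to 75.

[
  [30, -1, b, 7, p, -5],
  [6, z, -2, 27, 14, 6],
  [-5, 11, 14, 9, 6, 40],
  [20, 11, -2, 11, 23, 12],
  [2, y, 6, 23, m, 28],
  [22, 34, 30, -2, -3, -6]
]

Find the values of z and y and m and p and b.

The known cells in row 2 total 51, leaving 75 − 51 = 24 for the blank.
The known cells in column 3 total 46, leaving 75 − 46 = 29 for the blank.
The known cells in row 1 total 60, leaving 75 − 60 = 15 for the blank.
The known cells in column 5 total 55, leaving 75 − 55 = 20 for the blank.
The known cells in row 5 total 79, leaving 75 − 79 = -4 for the blank.

z = 24, y = -4, m = 20, p = 15, b = 29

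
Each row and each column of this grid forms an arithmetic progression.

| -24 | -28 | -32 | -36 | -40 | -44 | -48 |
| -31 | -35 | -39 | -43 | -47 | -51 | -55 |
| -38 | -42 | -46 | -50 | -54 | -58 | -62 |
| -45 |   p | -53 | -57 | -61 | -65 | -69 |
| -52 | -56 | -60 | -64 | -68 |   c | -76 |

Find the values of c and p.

Along each row the entries change by -4 per step; down each column they change by -7.
Row 5: from -52 at column 1, stepping by -4 to column 6 gives -72.
Row 4: from -45 at column 1, stepping by -4 to column 2 gives -49.

c = -72, p = -49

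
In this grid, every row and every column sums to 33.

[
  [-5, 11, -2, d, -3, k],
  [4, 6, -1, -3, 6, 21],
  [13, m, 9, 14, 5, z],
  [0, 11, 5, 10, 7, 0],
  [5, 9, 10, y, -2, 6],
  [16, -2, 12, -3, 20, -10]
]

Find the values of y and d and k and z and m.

y = 5, d = 10, k = 22, z = -6, m = -2

The known cells in column 2 total 35, leaving 33 − 35 = -2 for the blank.
The known cells in row 5 total 28, leaving 33 − 28 = 5 for the blank.
The known cells in column 4 total 23, leaving 33 − 23 = 10 for the blank.
The known cells in row 1 total 11, leaving 33 − 11 = 22 for the blank.
The known cells in row 3 total 39, leaving 33 − 39 = -6 for the blank.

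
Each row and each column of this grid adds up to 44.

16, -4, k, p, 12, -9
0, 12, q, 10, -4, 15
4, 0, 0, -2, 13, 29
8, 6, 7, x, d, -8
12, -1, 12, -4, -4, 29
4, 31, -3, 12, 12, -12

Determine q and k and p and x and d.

Row 2: 0 + 12 + 10 − 4 + 15 = 33, so its missing entry is 44 − 33 = 11.
Column 5: 12 − 4 + 13 − 4 + 12 = 29, so its missing entry is 44 − 29 = 15.
Column 3: 11 + 0 + 7 + 12 − 3 = 27, so its missing entry is 44 − 27 = 17.
Row 1: 16 − 4 + 17 + 12 − 9 = 32, so its missing entry is 44 − 32 = 12.
Row 4: 8 + 6 + 7 + 15 − 8 = 28, so its missing entry is 44 − 28 = 16.

q = 11, k = 17, p = 12, x = 16, d = 15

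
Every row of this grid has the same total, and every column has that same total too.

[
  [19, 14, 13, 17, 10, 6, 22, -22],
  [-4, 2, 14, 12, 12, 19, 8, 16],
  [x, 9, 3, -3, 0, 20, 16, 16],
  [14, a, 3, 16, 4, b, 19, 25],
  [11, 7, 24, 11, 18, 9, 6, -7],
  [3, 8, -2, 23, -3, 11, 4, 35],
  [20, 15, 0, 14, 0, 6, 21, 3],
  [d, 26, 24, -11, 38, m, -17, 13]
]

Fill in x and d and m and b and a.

Rows 1 and 2 both sum to 79, so that's the common total.
The known cells in column 2 total 81, leaving 79 − 81 = -2 for the blank.
The known cells in row 3 total 61, leaving 79 − 61 = 18 for the blank.
The known cells in column 1 total 81, leaving 79 − 81 = -2 for the blank.
The known cells in row 8 total 71, leaving 79 − 71 = 8 for the blank.
The known cells in row 4 total 79, leaving 79 − 79 = 0 for the blank.

x = 18, d = -2, m = 8, b = 0, a = -2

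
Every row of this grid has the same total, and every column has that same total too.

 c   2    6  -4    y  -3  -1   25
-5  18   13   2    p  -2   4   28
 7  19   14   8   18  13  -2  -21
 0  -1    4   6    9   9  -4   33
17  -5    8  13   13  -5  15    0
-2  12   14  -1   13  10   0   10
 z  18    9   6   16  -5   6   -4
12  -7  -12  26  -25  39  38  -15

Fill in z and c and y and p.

Rows 3 and 4 both sum to 56, so that's the common total.
Row 2: -5 + 18 + 13 + 2 − 2 + 4 + 28 = 58, so its missing entry is 56 − 58 = -2.
Column 5: -2 + 18 + 9 + 13 + 13 + 16 − 25 = 42, so its missing entry is 56 − 42 = 14.
Row 1: 2 + 6 − 4 + 14 − 3 − 1 + 25 = 39, so its missing entry is 56 − 39 = 17.
Row 7: 18 + 9 + 6 + 16 − 5 + 6 − 4 = 46, so its missing entry is 56 − 46 = 10.

z = 10, c = 17, y = 14, p = -2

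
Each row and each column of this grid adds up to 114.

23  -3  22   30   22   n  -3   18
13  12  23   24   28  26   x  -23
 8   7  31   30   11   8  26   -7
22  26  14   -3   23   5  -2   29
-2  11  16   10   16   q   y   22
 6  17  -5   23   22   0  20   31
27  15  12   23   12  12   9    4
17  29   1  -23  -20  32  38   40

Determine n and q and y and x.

n = 5, q = 26, y = 15, x = 11

Row 2: 13 + 12 + 23 + 24 + 28 + 26 − 23 = 103, so its missing entry is 114 − 103 = 11.
Column 7: -3 + 11 + 26 − 2 + 20 + 9 + 38 = 99, so its missing entry is 114 − 99 = 15.
Row 5: -2 + 11 + 16 + 10 + 16 + 15 + 22 = 88, so its missing entry is 114 − 88 = 26.
Row 1: 23 − 3 + 22 + 30 + 22 − 3 + 18 = 109, so its missing entry is 114 − 109 = 5.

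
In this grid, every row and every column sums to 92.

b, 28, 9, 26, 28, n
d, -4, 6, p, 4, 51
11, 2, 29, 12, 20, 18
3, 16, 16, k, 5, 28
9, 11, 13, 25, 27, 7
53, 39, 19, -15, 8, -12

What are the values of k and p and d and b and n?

Row 4: 3 + 16 + 16 + 5 + 28 = 68, so its missing entry is 92 − 68 = 24.
Column 6: 51 + 18 + 28 + 7 − 12 = 92, so its missing entry is 92 − 92 = 0.
Row 1: 28 + 9 + 26 + 28 + 0 = 91, so its missing entry is 92 − 91 = 1.
Column 1: 1 + 11 + 3 + 9 + 53 = 77, so its missing entry is 92 − 77 = 15.
Row 2: 15 − 4 + 6 + 4 + 51 = 72, so its missing entry is 92 − 72 = 20.

k = 24, p = 20, d = 15, b = 1, n = 0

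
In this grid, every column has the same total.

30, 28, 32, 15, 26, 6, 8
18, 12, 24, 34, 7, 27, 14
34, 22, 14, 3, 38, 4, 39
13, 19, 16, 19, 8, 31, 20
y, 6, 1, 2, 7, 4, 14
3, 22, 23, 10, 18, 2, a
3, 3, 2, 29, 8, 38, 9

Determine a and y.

Column 2 sums to 112 and so does column 3; that's the common total.
In column 7 the known cells total 104, leaving 112 − 104 = 8.
In column 1 the known cells total 101, leaving 112 − 101 = 11.

a = 8, y = 11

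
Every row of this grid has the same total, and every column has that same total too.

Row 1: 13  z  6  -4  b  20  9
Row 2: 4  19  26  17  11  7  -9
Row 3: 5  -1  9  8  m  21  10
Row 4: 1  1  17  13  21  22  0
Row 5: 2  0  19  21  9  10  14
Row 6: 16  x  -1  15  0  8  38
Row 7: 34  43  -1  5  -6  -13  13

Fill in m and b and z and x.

m = 23, b = 17, z = 14, x = -1

Rows 2 and 4 both sum to 75, so that's the common total.
Row 3 has 5 − 1 + 9 + 8 + 21 + 10 = 52; the blank must be 75 − 52 = 23.
Column 5 has 11 + 23 + 21 + 9 + 0 − 6 = 58; the blank must be 75 − 58 = 17.
Row 1 has 13 + 6 − 4 + 17 + 20 + 9 = 61; the blank must be 75 − 61 = 14.
Row 6 has 16 − 1 + 15 + 0 + 8 + 38 = 76; the blank must be 75 − 76 = -1.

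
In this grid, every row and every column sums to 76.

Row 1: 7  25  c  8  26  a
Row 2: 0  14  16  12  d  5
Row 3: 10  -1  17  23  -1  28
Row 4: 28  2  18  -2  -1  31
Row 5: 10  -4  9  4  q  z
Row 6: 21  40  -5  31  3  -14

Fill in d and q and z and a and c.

The known cells in row 2 total 47, leaving 76 − 47 = 29 for the blank.
The known cells in column 5 total 56, leaving 76 − 56 = 20 for the blank.
The known cells in column 3 total 55, leaving 76 − 55 = 21 for the blank.
The known cells in row 5 total 39, leaving 76 − 39 = 37 for the blank.
The known cells in row 1 total 87, leaving 76 − 87 = -11 for the blank.

d = 29, q = 20, z = 37, a = -11, c = 21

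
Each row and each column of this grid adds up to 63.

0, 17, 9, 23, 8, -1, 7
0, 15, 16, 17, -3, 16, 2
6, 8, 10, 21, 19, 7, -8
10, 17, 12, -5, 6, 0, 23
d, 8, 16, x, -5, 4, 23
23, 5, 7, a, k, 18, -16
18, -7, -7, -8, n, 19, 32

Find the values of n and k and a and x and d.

Column 1: 0 + 0 + 6 + 10 + 23 + 18 = 57, so its missing entry is 63 − 57 = 6.
Row 5: 6 + 8 + 16 − 5 + 4 + 23 = 52, so its missing entry is 63 − 52 = 11.
Row 7: 18 − 7 − 7 − 8 + 19 + 32 = 47, so its missing entry is 63 − 47 = 16.
Column 5: 8 − 3 + 19 + 6 − 5 + 16 = 41, so its missing entry is 63 − 41 = 22.
Row 6: 23 + 5 + 7 + 22 + 18 − 16 = 59, so its missing entry is 63 − 59 = 4.

n = 16, k = 22, a = 4, x = 11, d = 6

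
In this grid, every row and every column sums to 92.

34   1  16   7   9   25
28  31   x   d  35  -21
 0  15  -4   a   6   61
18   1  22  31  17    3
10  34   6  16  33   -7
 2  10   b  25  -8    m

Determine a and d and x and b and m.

a = 14, d = -1, x = 20, b = 32, m = 31

The known cells in column 6 total 61, leaving 92 − 61 = 31 for the blank.
The known cells in row 3 total 78, leaving 92 − 78 = 14 for the blank.
The known cells in column 4 total 93, leaving 92 − 93 = -1 for the blank.
The known cells in row 2 total 72, leaving 92 − 72 = 20 for the blank.
The known cells in row 6 total 60, leaving 92 − 60 = 32 for the blank.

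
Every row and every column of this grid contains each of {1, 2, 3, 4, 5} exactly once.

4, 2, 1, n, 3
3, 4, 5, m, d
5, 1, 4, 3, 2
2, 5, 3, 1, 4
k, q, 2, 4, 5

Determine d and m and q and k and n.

d = 1, m = 2, q = 3, k = 1, n = 5

For row 5, column 1: column 1 already has {2, 3, 4, 5}; that leaves 1.
Cell (5,2): row 5 already has {1, 2, 4, 5} → 3.
For row 1, column 4: row 1 already has {1, 2, 3, 4}; that leaves 5.
At (row 2, col 5): column 5 already has {2, 3, 4, 5}, so the value is 1.
Cell (2,4): row 2 already has {1, 3, 4, 5} → 2.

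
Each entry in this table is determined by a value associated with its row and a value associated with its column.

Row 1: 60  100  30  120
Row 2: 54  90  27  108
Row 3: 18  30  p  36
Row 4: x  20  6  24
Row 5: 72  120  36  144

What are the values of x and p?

Each row is a constant multiple of every other row — this is a multiplication table with the headers hidden.
Row 4 is 24/120 = 1/5 times row 1, so its entry in column 1 is 60 × 1/5 = 12.
Row 3 is 36/120 = 3/10 times row 1, so its entry in column 3 is 30 × 3/10 = 9.

x = 12, p = 9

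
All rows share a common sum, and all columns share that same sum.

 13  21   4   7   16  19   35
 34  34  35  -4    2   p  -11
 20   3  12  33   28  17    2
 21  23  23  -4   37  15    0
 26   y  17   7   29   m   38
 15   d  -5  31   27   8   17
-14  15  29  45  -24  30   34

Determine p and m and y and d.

Rows 1 and 3 both sum to 115, so that's the common total.
Row 6 has 15 − 5 + 31 + 27 + 8 + 17 = 93; the blank must be 115 − 93 = 22.
Column 2 has 21 + 34 + 3 + 23 + 22 + 15 = 118; the blank must be 115 − 118 = -3.
Row 5 has 26 − 3 + 17 + 7 + 29 + 38 = 114; the blank must be 115 − 114 = 1.
Row 2 has 34 + 34 + 35 − 4 + 2 − 11 = 90; the blank must be 115 − 90 = 25.

p = 25, m = 1, y = -3, d = 22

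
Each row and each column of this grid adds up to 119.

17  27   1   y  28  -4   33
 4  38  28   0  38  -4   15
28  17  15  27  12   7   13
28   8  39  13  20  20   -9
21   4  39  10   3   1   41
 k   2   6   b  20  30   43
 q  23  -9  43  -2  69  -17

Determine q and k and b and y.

q = 12, k = 9, b = 9, y = 17

Row 1: 17 + 27 + 1 + 28 − 4 + 33 = 102, so its missing entry is 119 − 102 = 17.
Column 4: 17 + 0 + 27 + 13 + 10 + 43 = 110, so its missing entry is 119 − 110 = 9.
Row 6: 2 + 6 + 9 + 20 + 30 + 43 = 110, so its missing entry is 119 − 110 = 9.
Row 7: 23 − 9 + 43 − 2 + 69 − 17 = 107, so its missing entry is 119 − 107 = 12.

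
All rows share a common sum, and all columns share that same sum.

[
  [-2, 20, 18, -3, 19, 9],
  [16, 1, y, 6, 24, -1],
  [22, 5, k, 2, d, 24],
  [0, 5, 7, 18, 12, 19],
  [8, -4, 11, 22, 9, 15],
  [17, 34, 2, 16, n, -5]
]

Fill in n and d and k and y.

Rows 1 and 4 both sum to 61, so that's the common total.
The known cells in row 6 total 64, leaving 61 − 64 = -3 for the blank.
The known cells in row 2 total 46, leaving 61 − 46 = 15 for the blank.
The known cells in column 5 total 61, leaving 61 − 61 = 0 for the blank.
The known cells in row 3 total 53, leaving 61 − 53 = 8 for the blank.

n = -3, d = 0, k = 8, y = 15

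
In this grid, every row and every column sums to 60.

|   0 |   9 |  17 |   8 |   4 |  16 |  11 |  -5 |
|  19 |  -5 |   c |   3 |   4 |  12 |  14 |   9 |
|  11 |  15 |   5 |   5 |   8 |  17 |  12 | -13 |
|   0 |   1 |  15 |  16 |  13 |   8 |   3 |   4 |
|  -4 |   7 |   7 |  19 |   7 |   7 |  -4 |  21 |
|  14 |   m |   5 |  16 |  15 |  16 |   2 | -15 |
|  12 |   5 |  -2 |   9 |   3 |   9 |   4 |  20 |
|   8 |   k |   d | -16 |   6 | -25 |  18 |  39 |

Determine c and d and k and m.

Row 2: 19 − 5 + 3 + 4 + 12 + 14 + 9 = 56, so its missing entry is 60 − 56 = 4.
Row 6: 14 + 5 + 16 + 15 + 16 + 2 − 15 = 53, so its missing entry is 60 − 53 = 7.
Column 2: 9 − 5 + 15 + 1 + 7 + 7 + 5 = 39, so its missing entry is 60 − 39 = 21.
Row 8: 8 + 21 − 16 + 6 − 25 + 18 + 39 = 51, so its missing entry is 60 − 51 = 9.

c = 4, d = 9, k = 21, m = 7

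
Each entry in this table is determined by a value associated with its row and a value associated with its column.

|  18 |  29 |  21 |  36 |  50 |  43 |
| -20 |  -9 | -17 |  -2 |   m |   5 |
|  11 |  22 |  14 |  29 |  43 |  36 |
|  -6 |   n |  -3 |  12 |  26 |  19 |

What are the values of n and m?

The difference between any two rows is the same in every column — this is an addition table with the headers hidden.
Row 4 minus row 1 is 19 − 43 = -24, so its entry in column 2 is 29 + (-24) = 5.
Row 2 minus row 1 is 5 − 43 = -38, so its entry in column 5 is 50 + (-38) = 12.

n = 5, m = 12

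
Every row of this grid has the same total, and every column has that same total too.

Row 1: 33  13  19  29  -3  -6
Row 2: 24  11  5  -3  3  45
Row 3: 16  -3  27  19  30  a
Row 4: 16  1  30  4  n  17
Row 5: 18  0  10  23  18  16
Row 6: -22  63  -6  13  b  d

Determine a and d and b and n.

Rows 1 and 2 both sum to 85, so that's the common total.
Row 3 has 16 − 3 + 27 + 19 + 30 = 89; the blank must be 85 − 89 = -4.
Row 4 has 16 + 1 + 30 + 4 + 17 = 68; the blank must be 85 − 68 = 17.
Column 5 has -3 + 3 + 30 + 17 + 18 = 65; the blank must be 85 − 65 = 20.
Row 6 has -22 + 63 − 6 + 13 + 20 = 68; the blank must be 85 − 68 = 17.

a = -4, d = 17, b = 20, n = 17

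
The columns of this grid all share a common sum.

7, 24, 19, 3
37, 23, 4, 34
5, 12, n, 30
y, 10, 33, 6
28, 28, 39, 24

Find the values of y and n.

y = 20, n = 2

Columns 2 and 4 both add up to 97, so every column sums to 97.
Column 1: 7 + 37 + 5 + 28 = 77, so the missing entry is 97 − 77 = 20.
Column 3: 19 + 4 + 33 + 39 = 95, so the missing entry is 97 − 95 = 2.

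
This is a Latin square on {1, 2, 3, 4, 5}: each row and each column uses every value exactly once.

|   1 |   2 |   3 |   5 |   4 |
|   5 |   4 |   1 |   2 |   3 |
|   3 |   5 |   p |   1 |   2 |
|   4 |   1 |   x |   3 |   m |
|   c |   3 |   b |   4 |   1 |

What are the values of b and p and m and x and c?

b = 5, p = 4, m = 5, x = 2, c = 2

At (row 5, col 1): column 1 already has {1, 3, 4, 5}, so the value is 2.
For row 4, column 5: column 5 already has {1, 2, 3, 4}; that leaves 5.
At (row 5, col 3): row 5 already has {1, 2, 3, 4}, so the value is 5.
At (row 3, col 3): row 3 already has {1, 2, 3, 5}, so the value is 4.
For row 4, column 3: row 4 already has {1, 3, 4, 5}; that leaves 2.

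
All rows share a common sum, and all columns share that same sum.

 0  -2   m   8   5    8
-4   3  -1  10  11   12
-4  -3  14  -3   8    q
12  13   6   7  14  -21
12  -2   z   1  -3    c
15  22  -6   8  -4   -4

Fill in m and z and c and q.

m = 12, z = 6, c = 17, q = 19

Rows 2 and 4 both sum to 31, so that's the common total.
The known cells in row 1 total 19, leaving 31 − 19 = 12 for the blank.
The known cells in row 3 total 12, leaving 31 − 12 = 19 for the blank.
The known cells in column 6 total 14, leaving 31 − 14 = 17 for the blank.
The known cells in row 5 total 25, leaving 31 − 25 = 6 for the blank.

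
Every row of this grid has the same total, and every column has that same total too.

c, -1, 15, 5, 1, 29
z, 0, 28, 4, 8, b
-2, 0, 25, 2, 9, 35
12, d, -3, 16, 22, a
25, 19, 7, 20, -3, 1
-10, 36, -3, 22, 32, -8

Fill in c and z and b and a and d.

c = 20, z = 24, b = 5, a = 7, d = 15

Rows 3 and 5 both sum to 69, so that's the common total.
Column 2: -1 + 0 + 0 + 19 + 36 = 54, so its missing entry is 69 − 54 = 15.
Row 1: -1 + 15 + 5 + 1 + 29 = 49, so its missing entry is 69 − 49 = 20.
Column 1: 20 − 2 + 12 + 25 − 10 = 45, so its missing entry is 69 − 45 = 24.
Row 2: 24 + 0 + 28 + 4 + 8 = 64, so its missing entry is 69 − 64 = 5.
Row 4: 12 + 15 − 3 + 16 + 22 = 62, so its missing entry is 69 − 62 = 7.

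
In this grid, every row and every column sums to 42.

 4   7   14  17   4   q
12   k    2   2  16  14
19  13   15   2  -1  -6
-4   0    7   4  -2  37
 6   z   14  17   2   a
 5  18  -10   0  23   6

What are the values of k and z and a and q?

k = -4, z = 8, a = -5, q = -4

Row 2: 12 + 2 + 2 + 16 + 14 = 46, so its missing entry is 42 − 46 = -4.
Column 2: 7 − 4 + 13 + 0 + 18 = 34, so its missing entry is 42 − 34 = 8.
Row 5: 6 + 8 + 14 + 17 + 2 = 47, so its missing entry is 42 − 47 = -5.
Row 1: 4 + 7 + 14 + 17 + 4 = 46, so its missing entry is 42 − 46 = -4.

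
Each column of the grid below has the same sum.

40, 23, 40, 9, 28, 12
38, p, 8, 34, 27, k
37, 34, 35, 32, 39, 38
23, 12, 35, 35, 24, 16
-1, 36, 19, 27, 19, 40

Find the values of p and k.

Columns 1 and 5 both add up to 137, so every column sums to 137.
Column 2: 23 + 34 + 12 + 36 = 105, so the missing entry is 137 − 105 = 32.
Column 6: 12 + 38 + 16 + 40 = 106, so the missing entry is 137 − 106 = 31.

p = 32, k = 31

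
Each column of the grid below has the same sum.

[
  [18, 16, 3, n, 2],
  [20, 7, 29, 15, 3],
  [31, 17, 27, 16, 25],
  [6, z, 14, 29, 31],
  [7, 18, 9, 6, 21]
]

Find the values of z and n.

z = 24, n = 16

Column 1 sums to 82 and so does column 5; that's the common total.
In column 2 the known cells total 58, leaving 82 − 58 = 24.
In column 4 the known cells total 66, leaving 82 − 66 = 16.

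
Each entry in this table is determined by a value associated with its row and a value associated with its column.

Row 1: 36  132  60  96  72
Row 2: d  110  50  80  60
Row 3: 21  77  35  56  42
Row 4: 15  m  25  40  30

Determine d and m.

Each row is a constant multiple of every other row — this is a multiplication table with the headers hidden.
Row 2 is 50/60 = 5/6 times row 1, so its entry in column 1 is 36 × 5/6 = 30.
Row 4 is 25/60 = 5/12 times row 1, so its entry in column 2 is 132 × 5/12 = 55.

d = 30, m = 55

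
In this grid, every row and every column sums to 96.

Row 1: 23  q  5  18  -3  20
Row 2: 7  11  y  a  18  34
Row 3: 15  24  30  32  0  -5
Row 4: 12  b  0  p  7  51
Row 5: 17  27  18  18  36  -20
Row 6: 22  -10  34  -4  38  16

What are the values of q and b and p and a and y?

The known cells in row 1 total 63, leaving 96 − 63 = 33 for the blank.
The known cells in column 3 total 87, leaving 96 − 87 = 9 for the blank.
The known cells in column 2 total 85, leaving 96 − 85 = 11 for the blank.
The known cells in row 4 total 81, leaving 96 − 81 = 15 for the blank.
The known cells in row 2 total 79, leaving 96 − 79 = 17 for the blank.

q = 33, b = 11, p = 15, a = 17, y = 9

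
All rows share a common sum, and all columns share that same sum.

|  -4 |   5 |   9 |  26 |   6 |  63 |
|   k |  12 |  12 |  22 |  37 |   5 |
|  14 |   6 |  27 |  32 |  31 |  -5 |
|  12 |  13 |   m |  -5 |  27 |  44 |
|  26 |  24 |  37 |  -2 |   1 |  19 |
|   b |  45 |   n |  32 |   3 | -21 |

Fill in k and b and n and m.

k = 17, b = 40, n = 6, m = 14

Rows 1 and 3 both sum to 105, so that's the common total.
Row 2: 12 + 12 + 22 + 37 + 5 = 88, so its missing entry is 105 − 88 = 17.
Row 4: 12 + 13 − 5 + 27 + 44 = 91, so its missing entry is 105 − 91 = 14.
Column 1: -4 + 17 + 14 + 12 + 26 = 65, so its missing entry is 105 − 65 = 40.
Row 6: 40 + 45 + 32 + 3 − 21 = 99, so its missing entry is 105 − 99 = 6.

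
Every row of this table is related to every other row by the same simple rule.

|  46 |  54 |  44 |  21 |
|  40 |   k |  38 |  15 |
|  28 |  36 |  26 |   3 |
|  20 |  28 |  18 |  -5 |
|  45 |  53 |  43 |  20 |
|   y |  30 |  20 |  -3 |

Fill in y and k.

The difference between any two rows is the same in every column — this is an addition table with the headers hidden.
Row 6 minus row 1 is -3 − 21 = -24, so its entry in column 1 is 46 + (-24) = 22.
Row 2 minus row 1 is 15 − 21 = -6, so its entry in column 2 is 54 + (-6) = 48.

y = 22, k = 48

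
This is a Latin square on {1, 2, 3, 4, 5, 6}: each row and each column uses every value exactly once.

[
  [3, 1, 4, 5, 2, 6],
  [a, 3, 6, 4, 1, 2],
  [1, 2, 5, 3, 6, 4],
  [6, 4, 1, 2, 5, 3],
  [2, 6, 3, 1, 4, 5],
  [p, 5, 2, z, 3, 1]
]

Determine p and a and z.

p = 4, a = 5, z = 6

At (row 6, col 4): column 4 already has {1, 2, 3, 4, 5}, so the value is 6.
Cell (2,1): row 2 already has {1, 2, 3, 4, 6} → 5.
Cell (6,1): row 6 already has {1, 2, 3, 5, 6} → 4.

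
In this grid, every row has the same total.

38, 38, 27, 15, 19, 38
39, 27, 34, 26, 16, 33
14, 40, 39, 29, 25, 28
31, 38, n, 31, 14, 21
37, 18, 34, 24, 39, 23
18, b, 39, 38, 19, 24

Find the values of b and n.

Rows 1 and 5 both add up to 175, so every row sums to 175.
Row 6: 18 + 39 + 38 + 19 + 24 = 138, so the missing entry is 175 − 138 = 37.
Row 4: 31 + 38 + 31 + 14 + 21 = 135, so the missing entry is 175 − 135 = 40.

b = 37, n = 40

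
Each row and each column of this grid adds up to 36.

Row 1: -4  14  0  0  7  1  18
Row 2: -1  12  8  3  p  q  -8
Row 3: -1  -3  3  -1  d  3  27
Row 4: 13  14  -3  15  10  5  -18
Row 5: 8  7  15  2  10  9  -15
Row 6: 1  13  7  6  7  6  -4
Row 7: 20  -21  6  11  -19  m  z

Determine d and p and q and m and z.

d = 8, p = 13, q = 9, m = 3, z = 36

Row 3: -1 − 3 + 3 − 1 + 3 + 27 = 28, so its missing entry is 36 − 28 = 8.
Column 5: 7 + 8 + 10 + 10 + 7 − 19 = 23, so its missing entry is 36 − 23 = 13.
Row 2: -1 + 12 + 8 + 3 + 13 − 8 = 27, so its missing entry is 36 − 27 = 9.
Column 6: 1 + 9 + 3 + 5 + 9 + 6 = 33, so its missing entry is 36 − 33 = 3.
Row 7: 20 − 21 + 6 + 11 − 19 + 3 = 0, so its missing entry is 36 − 0 = 36.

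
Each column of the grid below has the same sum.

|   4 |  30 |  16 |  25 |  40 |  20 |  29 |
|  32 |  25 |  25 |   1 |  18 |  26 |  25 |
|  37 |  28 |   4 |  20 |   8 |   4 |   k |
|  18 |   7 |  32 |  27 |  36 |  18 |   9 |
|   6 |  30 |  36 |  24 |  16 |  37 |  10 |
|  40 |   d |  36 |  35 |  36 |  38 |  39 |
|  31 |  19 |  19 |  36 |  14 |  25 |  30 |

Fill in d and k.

d = 29, k = 26

The complete columns each total 168.
Column 2 is missing 168 − 139 = 29 (since 30 + 25 + 28 + 7 + 30 + 19 = 139).
Column 7 is missing 168 − 142 = 26 (since 29 + 25 + 9 + 10 + 39 + 30 = 142).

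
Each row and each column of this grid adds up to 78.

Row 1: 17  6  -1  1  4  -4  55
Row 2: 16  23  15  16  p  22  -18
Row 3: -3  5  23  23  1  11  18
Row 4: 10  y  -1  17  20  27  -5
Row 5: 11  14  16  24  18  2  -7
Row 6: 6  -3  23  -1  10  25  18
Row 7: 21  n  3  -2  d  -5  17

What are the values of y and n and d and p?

The known cells in row 4 total 68, leaving 78 − 68 = 10 for the blank.
The known cells in column 2 total 55, leaving 78 − 55 = 23 for the blank.
The known cells in row 7 total 57, leaving 78 − 57 = 21 for the blank.
The known cells in row 2 total 74, leaving 78 − 74 = 4 for the blank.

y = 10, n = 23, d = 21, p = 4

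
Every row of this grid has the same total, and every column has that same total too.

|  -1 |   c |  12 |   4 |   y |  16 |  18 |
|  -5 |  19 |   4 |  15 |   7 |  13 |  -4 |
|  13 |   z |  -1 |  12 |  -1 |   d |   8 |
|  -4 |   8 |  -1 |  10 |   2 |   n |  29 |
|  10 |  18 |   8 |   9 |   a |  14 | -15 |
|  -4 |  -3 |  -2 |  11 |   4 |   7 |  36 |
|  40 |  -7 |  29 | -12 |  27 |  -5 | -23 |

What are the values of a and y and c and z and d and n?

Rows 2 and 6 both sum to 49, so that's the common total.
Row 5: 10 + 18 + 8 + 9 + 14 − 15 = 44, so its missing entry is 49 − 44 = 5.
Column 5: 7 − 1 + 2 + 5 + 4 + 27 = 44, so its missing entry is 49 − 44 = 5.
Row 1: -1 + 12 + 4 + 5 + 16 + 18 = 54, so its missing entry is 49 − 54 = -5.
Column 2: -5 + 19 + 8 + 18 − 3 − 7 = 30, so its missing entry is 49 − 30 = 19.
Row 3: 13 + 19 − 1 + 12 − 1 + 8 = 50, so its missing entry is 49 − 50 = -1.
Row 4: -4 + 8 − 1 + 10 + 2 + 29 = 44, so its missing entry is 49 − 44 = 5.

a = 5, y = 5, c = -5, z = 19, d = -1, n = 5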